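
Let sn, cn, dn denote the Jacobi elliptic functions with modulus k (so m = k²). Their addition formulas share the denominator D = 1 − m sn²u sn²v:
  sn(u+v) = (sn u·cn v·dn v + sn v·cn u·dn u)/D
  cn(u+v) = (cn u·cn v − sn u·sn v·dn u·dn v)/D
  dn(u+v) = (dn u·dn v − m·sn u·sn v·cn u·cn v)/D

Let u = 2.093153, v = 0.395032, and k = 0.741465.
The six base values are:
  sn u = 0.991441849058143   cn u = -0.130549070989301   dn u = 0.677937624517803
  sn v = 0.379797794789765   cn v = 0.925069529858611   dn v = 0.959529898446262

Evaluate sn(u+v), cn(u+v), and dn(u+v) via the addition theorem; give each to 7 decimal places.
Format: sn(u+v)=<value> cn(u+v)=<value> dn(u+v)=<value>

sn(u+v)=0.9179789 cn(u+v)=-0.3966292 dn(u+v)=0.7326095

m = k² = 0.549770346225
D = 1 − m·sn²u·sn²v = 0.922049181125246
sn(u+v) = (sn u·cn v·dn v + sn v·cn u·dn u)/D = 0.8464217122084481/0.922049181125246 = 0.917978920794112
cn(u+v) = (cn u·cn v − sn u·sn v·dn u·dn v)/D = -0.3657116042947719/0.922049181125246 = -0.3966291731298611
dn(u+v) = (dn u·dn v − m·sn u·sn v·cn u·cn v)/D = 0.6755019467095937/0.922049181125246 = 0.7326094535274439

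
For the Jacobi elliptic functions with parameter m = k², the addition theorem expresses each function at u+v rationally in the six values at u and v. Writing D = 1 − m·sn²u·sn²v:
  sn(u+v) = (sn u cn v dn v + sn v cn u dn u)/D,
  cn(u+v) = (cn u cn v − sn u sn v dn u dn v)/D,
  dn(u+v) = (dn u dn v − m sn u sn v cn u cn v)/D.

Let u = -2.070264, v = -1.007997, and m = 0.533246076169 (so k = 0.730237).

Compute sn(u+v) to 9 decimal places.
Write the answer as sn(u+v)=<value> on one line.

sn(u+v)=-0.614865688

sn u = -0.9918040846575043, cn u = -0.1277679836918864, dn u = 0.6895353388124732
sn v = -0.8042028842077154, cn v = 0.5943548780248985, dn v = 0.8093992941976864
m = k² = 0.533246076169
D = 1 − m·sn²u·sn²v = 0.6607571475579892
sn(u+v) = (sn u·cn v·dn v + sn v·cn u·dn u)/D = -0.4062768980427988/0.6607571475579892 = -0.6148656878617318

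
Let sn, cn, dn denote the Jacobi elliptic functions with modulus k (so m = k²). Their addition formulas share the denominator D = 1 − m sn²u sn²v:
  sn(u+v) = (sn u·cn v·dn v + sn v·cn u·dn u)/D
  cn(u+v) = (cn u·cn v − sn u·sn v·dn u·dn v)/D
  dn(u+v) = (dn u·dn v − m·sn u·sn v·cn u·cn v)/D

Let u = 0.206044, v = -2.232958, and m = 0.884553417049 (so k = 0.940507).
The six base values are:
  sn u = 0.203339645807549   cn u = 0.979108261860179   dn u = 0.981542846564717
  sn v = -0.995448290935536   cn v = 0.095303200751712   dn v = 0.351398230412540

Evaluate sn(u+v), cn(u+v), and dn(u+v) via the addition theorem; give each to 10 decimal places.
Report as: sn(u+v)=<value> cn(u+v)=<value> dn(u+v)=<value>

sn(u+v)=-0.9855711640 cn(u+v)=0.1692615746 dn(u+v)=0.3752180419

m = k² = 0.884553417049
D = 1 − m·sn²u·sn²v = 0.9637585470483329
sn(u+v) = (sn u·cn v·dn v + sn v·cn u·dn u)/D = -0.9498526330612341/0.9637585470483329 = -0.985571164033058
cn(u+v) = (cn u·cn v − sn u·sn v·dn u·dn v)/D = 0.1631272891804255/0.9637585470483329 = 0.1692615745717943
dn(u+v) = (dn u·dn v − m·sn u·sn v·cn u·cn v)/D = 0.3616195948475385/0.9637585470483329 = 0.3752180418581576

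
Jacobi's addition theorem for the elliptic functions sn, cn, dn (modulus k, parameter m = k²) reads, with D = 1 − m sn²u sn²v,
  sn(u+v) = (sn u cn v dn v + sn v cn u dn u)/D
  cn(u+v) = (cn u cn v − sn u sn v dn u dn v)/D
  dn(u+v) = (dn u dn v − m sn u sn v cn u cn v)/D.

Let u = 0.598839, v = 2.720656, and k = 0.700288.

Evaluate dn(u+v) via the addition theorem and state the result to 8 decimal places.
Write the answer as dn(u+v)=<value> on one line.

sn u = 0.5502017947065104, cn u = 0.8350317270030732, dn u = 0.9227914878641157
sn v = 0.7894236541819283, cn v = -0.6138487551653512, dn v = 0.8332980993543828
m = k² = 0.490403282944
D = 1 − m·sn²u·sn²v = 0.9074838300995047
dn(u+v) = (dn u·dn v − m·sn u·sn v·cn u·cn v)/D = 0.8781420957146629/0.9074838300995047 = 0.9676669342068338

dn(u+v)=0.96766693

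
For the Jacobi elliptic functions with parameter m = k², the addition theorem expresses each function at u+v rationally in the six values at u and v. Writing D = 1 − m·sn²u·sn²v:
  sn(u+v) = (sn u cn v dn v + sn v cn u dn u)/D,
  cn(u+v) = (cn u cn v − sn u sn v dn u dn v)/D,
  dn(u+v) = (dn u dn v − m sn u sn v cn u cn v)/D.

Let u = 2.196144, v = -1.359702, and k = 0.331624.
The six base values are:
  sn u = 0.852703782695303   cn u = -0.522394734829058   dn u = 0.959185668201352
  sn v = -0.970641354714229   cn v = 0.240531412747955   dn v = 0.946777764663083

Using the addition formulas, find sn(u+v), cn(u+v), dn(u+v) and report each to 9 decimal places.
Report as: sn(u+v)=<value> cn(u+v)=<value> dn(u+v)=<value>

sn(u+v)=0.735996190 cn(u+v)=0.676985678 dn(u+v)=0.969756610

m = k² = 0.109974477376
D = 1 − m·sn²u·sn²v = 0.9246634258243401
sn(u+v) = (sn u·cn v·dn v + sn v·cn u·dn u)/D = 0.6805487585601243/0.9246634258243401 = 0.7359961901309259
cn(u+v) = (cn u·cn v − sn u·sn v·dn u·dn v)/D = 0.6259838961822249/0.9246634258243401 = 0.6769856779229247
dn(u+v) = (dn u·dn v − m·sn u·sn v·cn u·cn v)/D = 0.8966984690343292/0.9246634258243401 = 0.9697566098009337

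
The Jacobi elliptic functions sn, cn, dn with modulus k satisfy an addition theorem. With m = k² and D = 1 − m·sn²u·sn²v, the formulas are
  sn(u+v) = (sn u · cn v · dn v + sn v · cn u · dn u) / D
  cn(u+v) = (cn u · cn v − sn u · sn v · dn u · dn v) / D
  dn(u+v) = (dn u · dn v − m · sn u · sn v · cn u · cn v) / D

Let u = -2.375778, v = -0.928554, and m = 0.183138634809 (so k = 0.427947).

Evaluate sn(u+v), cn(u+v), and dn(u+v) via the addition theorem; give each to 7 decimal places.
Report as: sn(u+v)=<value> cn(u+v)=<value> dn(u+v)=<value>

sn u = -0.7872146403723063, cn u = -0.6166790980595179, dn u = 0.9415453925226586
sn v = -0.7883107570943348, cn v = 0.6152772954118791, dn v = 0.9413774233178561
m = k² = 0.183138634809
D = 1 − m·sn²u·sn²v = 0.9294720593634854
sn(u+v) = (sn u·cn v·dn v + sn v·cn u·dn u)/D = 0.001756810284513215/0.9294720593634854 = 0.001890116294314755
cn(u+v) = (cn u·cn v − sn u·sn v·dn u·dn v)/D = -0.9294703990741302/0.9294720593634854 = -0.9999982137286016
dn(u+v) = (dn u·dn v − m·sn u·sn v·cn u·cn v)/D = 0.9294717553005814/0.9294720593634854 = 0.9999996728649334

sn(u+v)=0.0018901 cn(u+v)=-0.9999982 dn(u+v)=0.9999997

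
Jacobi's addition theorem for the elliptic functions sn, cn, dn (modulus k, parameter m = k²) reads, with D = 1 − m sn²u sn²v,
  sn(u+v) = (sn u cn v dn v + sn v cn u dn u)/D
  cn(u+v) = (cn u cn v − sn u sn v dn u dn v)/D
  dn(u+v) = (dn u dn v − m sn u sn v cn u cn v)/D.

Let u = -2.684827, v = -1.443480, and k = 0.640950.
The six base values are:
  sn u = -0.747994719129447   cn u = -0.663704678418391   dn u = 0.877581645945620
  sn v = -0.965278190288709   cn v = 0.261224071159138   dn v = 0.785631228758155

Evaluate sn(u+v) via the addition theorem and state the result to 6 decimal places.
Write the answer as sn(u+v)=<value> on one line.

sn(u+v)=0.520114

m = k² = 0.4108169025
D = 1 − m·sn²u·sn²v = 0.7858340841572838
sn(u+v) = (sn u·cn v·dn v + sn v·cn u·dn u)/D = 0.4087233452436741/0.7858340841572838 = 0.5201140463154925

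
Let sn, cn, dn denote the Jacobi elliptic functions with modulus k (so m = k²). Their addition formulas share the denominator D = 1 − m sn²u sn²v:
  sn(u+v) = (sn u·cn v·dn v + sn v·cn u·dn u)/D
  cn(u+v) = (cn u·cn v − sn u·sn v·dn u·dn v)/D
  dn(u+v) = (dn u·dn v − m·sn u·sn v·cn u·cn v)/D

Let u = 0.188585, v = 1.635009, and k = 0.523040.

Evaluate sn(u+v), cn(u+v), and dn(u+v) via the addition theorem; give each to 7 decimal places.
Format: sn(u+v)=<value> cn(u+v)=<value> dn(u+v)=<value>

sn u = 0.1871710517443123, cn u = 0.9823273371890492, dn u = 0.9951964589928533
sn v = 0.9985242238170535, cn v = 0.05430814350123667, dn v = 0.8527813443378266
m = k² = 0.2735708416
D = 1 − m·sn²u·sn²v = 0.990444258820267
sn(u+v) = (sn u·cn v·dn v + sn v·cn u·dn u)/D = 0.9848344035332742/0.990444258820267 = 0.9943360211975233
cn(u+v) = (cn u·cn v − sn u·sn v·dn u·dn v)/D = -0.1052664592702154/0.990444258820267 = -0.1062820631577994
dn(u+v) = (dn u·dn v − m·sn u·sn v·cn u·cn v)/D = 0.8459573264623634/0.990444258820267 = 0.8541190672052518

sn(u+v)=0.9943360 cn(u+v)=-0.1062821 dn(u+v)=0.8541191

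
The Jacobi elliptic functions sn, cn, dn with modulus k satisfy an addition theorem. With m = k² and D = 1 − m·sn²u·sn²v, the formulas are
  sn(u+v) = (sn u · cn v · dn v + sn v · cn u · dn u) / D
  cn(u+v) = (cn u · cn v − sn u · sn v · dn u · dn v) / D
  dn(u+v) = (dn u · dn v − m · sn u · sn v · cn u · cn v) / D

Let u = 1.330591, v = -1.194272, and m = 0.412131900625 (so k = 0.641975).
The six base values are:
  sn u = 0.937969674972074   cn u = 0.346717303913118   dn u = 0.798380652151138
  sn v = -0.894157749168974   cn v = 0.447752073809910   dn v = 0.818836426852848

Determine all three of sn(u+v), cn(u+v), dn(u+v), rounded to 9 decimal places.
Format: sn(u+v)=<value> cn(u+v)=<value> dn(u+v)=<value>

m = k² = 0.412131900625
D = 1 − m·sn²u·sn²v = 0.7101040710088271
sn(u+v) = (sn u·cn v·dn v + sn v·cn u·dn u)/D = 0.09637923499583388/0.7101040710088271 = 0.1357255069090229
cn(u+v) = (cn u·cn v − sn u·sn v·dn u·dn v)/D = 0.7035331084781492/0.7101040710088271 = 0.9907464795669419
dn(u+v) = (dn u·dn v − m·sn u·sn v·cn u·cn v)/D = 0.7074033617289857/0.7101040710088271 = 0.996196741590279

sn(u+v)=0.135725507 cn(u+v)=0.990746480 dn(u+v)=0.996196742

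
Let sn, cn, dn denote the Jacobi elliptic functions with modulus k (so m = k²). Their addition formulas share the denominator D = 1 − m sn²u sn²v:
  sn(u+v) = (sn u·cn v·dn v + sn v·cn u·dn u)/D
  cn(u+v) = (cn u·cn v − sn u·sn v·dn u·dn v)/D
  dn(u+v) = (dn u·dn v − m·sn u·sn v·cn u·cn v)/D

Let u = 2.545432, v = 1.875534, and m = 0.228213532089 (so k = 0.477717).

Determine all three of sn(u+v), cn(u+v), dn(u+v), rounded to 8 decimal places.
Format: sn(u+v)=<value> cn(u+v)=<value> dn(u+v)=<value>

sn u = 0.707254002870545, cn u = -0.7069595288441844, dn u = 0.9411937708513853
sn v = 0.9843405222038444, cn v = -0.1762774414026447, dn v = 0.8825406024869659
m = k² = 0.228213532089
D = 1 − m·sn²u·sn²v = 0.8893929144665526
sn(u+v) = (sn u·cn v·dn v + sn v·cn u·dn u)/D = -0.7649952282582456/0.8893929144665526 = -0.8601319122460973
cn(u+v) = (cn u·cn v − sn u·sn v·dn u·dn v)/D = -0.4536541160900265/0.8893929144665526 = -0.5100716552954809
dn(u+v) = (dn u·dn v − m·sn u·sn v·cn u·cn v)/D = 0.8108422522998344/0.8893929144665526 = 0.9116805847122901

sn(u+v)=-0.86013191 cn(u+v)=-0.51007166 dn(u+v)=0.91168058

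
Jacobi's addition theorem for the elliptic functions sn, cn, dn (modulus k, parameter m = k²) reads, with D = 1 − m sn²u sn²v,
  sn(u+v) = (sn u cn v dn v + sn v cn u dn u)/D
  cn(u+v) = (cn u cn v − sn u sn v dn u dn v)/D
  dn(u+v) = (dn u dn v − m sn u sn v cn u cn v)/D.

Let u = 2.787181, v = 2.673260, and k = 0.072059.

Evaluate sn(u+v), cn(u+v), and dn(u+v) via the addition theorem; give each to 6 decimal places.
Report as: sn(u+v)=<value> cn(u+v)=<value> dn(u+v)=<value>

sn(u+v)=-0.738264 cn(u+v)=0.674512 dn(u+v)=0.998584

sn u = 0.3508352755403844, cn u = -0.9364371892639156, dn u = 0.9996803885109382
sn v = 0.4549673350113398, cn v = -0.890508126898727, dn v = 0.9994624440854083
m = k² = 0.005192499481
D = 1 − m·sn²u·sn²v = 0.999867705008143
sn(u+v) = (sn u·cn v·dn v + sn v·cn u·dn u)/D = -0.7381658824210794/0.999867705008143 = -0.7382635509915462
cn(u+v) = (cn u·cn v − sn u·sn v·dn u·dn v)/D = 0.6744231294578797/0.999867705008143 = 0.6745123640655912
dn(u+v) = (dn u·dn v − m·sn u·sn v·cn u·cn v)/D = 0.9984518477842216/0.999867705008143 = 0.9985839554404751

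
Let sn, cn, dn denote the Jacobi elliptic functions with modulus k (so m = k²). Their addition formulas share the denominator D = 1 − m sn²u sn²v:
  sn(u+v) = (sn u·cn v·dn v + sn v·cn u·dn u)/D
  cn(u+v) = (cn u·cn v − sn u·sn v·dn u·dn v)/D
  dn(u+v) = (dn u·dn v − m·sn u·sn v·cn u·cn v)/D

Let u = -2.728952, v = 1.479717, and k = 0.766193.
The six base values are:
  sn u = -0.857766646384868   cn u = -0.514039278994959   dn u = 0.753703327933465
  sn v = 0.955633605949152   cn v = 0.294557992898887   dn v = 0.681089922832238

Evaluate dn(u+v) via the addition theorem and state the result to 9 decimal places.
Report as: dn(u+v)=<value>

m = k² = 0.587051713249
D = 1 − m·sn²u·sn²v = 0.6055449708856966
dn(u+v) = (dn u·dn v − m·sn u·sn v·cn u·cn v)/D = 0.4404772451507141/0.6055449708856966 = 0.7274063303778294

dn(u+v)=0.727406330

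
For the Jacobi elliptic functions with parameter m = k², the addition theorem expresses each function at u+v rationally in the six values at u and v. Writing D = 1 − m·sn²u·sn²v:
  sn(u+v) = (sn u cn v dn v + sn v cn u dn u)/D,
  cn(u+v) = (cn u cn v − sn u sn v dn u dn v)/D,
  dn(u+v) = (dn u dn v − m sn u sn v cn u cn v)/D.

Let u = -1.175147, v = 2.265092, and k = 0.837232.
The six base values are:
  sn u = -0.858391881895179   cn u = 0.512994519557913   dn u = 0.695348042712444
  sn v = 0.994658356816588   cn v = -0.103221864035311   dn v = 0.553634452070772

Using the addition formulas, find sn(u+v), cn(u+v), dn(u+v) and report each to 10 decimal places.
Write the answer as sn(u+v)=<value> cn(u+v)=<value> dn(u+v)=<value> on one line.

sn(u+v)=0.8258672717 cn(u+v)=0.5638645666 dn(u+v)=0.7224314906

m = k² = 0.700957421824
D = 1 − m·sn²u·sn²v = 0.4890119857068616
sn(u+v) = (sn u·cn v·dn v + sn v·cn u·dn u)/D = 0.4038589944745965/0.4890119857068616 = 0.8258672717210042
cn(u+v) = (cn u·cn v − sn u·sn v·dn u·dn v)/D = 0.2757365313971576/0.4890119857068616 = 0.5638645666293503
dn(u+v) = (dn u·dn v − m·sn u·sn v·cn u·cn v)/D = 0.3532776577627169/0.4890119857068616 = 0.7224314906148114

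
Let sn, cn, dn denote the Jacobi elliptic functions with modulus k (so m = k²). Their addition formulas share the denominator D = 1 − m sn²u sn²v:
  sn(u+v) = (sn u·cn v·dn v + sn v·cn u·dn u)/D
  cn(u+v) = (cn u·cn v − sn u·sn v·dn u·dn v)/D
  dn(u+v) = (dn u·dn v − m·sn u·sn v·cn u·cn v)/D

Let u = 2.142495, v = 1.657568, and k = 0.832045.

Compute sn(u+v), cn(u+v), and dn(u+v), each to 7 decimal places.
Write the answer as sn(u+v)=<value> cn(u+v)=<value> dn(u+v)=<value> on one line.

sn(u+v)=0.3186337 cn(u+v)=-0.9478779 dn(u+v)=0.9642161

sn u = 0.9990548691564408, cn u = -0.04346686571179078, dn u = 0.5558858926221317
sn v = 0.9737062139621167, cn v = 0.227807394286403, dn v = 0.5861986057403782
m = k² = 0.692298882025
D = 1 − m·sn²u·sn²v = 0.3448689323754826
sn(u+v) = (sn u·cn v·dn v + sn v·cn u·dn u)/D = 0.1098868730265086/0.3448689323754826 = 0.3186337263539507
cn(u+v) = (cn u·cn v − sn u·sn v·dn u·dn v)/D = -0.3268936457844679/0.3448689323754826 = -0.9478779185263235
dn(u+v) = (dn u·dn v − m·sn u·sn v·cn u·cn v)/D = 0.3325281718508394/0.3448689323754826 = 0.9642160851090902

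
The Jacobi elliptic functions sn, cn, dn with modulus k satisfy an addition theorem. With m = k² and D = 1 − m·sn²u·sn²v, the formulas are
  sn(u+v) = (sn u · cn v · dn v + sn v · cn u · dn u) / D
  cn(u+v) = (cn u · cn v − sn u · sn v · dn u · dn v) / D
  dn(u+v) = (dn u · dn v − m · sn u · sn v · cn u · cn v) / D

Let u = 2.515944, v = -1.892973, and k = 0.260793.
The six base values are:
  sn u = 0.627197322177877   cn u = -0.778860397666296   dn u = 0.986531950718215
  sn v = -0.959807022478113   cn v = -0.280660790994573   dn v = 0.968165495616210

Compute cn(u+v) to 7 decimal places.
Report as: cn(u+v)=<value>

cn(u+v)=0.8136240

m = k² = 0.068012988849
D = 1 − m·sn²u·sn²v = 0.9753527711428987
cn(u+v) = (cn u·cn v − sn u·sn v·dn u·dn v)/D = 0.7935704597758352/0.9753527711428987 = 0.8136240376350654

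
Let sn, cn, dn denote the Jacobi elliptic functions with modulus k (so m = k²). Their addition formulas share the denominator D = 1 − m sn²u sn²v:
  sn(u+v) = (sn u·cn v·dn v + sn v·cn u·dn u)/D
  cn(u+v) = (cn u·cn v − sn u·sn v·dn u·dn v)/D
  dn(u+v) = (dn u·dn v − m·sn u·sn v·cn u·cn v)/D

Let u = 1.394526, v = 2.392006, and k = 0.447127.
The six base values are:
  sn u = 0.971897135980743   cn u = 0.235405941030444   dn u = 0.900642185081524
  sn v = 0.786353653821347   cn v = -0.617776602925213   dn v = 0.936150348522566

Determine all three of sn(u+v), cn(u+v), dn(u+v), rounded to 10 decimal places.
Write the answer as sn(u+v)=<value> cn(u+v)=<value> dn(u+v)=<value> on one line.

m = k² = 0.199922554129
D = 1 − m·sn²u·sn²v = 0.8832281355753506
sn(u+v) = (sn u·cn v·dn v + sn v·cn u·dn u)/D = -0.3953590366601063/0.8832281355753506 = -0.4476295769298182
cn(u+v) = (cn u·cn v − sn u·sn v·dn u·dn v)/D = -0.7897994502423401/0.8832281355753506 = -0.894219079341093
dn(u+v) = (dn u·dn v − m·sn u·sn v·cn u·cn v)/D = 0.8653567422553666/0.8832281355753506 = 0.9797658242529352

sn(u+v)=-0.4476295769 cn(u+v)=-0.8942190793 dn(u+v)=0.9797658243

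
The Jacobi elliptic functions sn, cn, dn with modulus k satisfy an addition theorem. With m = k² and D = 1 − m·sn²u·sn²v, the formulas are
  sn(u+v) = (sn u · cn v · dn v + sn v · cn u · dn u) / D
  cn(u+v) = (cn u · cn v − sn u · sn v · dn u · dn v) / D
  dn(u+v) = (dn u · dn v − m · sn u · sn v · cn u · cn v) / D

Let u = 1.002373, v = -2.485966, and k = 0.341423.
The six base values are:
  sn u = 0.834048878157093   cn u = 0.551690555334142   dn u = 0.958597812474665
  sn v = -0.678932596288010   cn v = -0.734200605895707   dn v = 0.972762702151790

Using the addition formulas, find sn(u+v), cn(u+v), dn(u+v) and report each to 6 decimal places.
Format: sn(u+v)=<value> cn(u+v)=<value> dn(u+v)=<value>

sn(u+v)=-0.991805 cn(u+v)=0.127757 dn(u+v)=0.940921

m = k² = 0.116569664929
D = 1 − m·sn²u·sn²v = 0.9626214996284391
sn(u+v) = (sn u·cn v·dn v + sn v·cn u·dn u)/D = -0.9547332506902578/0.9626214996284391 = -0.9918054511132091
cn(u+v) = (cn u·cn v − sn u·sn v·dn u·dn v)/D = 0.1229819969480014/0.9626214996284391 = 0.1277573760771717
dn(u+v) = (dn u·dn v − m·sn u·sn v·cn u·cn v)/D = 0.9057511169255166/0.9626214996284391 = 0.940921345799077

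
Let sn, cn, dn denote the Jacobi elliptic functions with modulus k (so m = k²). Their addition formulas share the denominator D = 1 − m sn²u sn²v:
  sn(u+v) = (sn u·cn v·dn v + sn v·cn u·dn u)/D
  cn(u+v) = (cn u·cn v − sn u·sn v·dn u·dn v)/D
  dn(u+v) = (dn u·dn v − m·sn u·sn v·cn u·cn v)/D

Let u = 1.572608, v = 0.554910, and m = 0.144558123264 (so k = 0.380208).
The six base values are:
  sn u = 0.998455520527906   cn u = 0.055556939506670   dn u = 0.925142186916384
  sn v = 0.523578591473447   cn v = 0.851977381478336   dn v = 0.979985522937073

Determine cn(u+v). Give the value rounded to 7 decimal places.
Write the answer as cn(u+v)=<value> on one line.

cn(u+v)=-0.4441710

m = k² = 0.144558123264
D = 1 − m·sn²u·sn²v = 0.9604939410589429
cn(u+v) = (cn u·cn v − sn u·sn v·dn u·dn v)/D = -0.426623533100221/0.9604939410589429 = -0.4441709779344046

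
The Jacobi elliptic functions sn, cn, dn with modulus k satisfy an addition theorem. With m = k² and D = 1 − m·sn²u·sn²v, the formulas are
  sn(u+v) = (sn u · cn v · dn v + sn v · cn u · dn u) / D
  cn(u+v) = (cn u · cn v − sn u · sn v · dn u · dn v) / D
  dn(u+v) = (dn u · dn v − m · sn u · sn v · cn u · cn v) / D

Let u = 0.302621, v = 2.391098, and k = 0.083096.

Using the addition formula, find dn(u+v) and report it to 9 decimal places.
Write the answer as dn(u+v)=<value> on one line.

sn u = 0.2979932346839522, cn u = 0.9545679819073102, dn u = 0.9996933735332788
sn v = 0.6856495809854309, cn v = -0.7279317633504551, dn v = 0.9983756203341064
m = k² = 0.006904945216
D = 1 − m·sn²u·sn²v = 0.999711744583987
dn(u+v) = (dn u·dn v − m·sn u·sn v·cn u·cn v)/D = 0.9990498086203545/0.999711744583987 = 0.999337873174724

dn(u+v)=0.999337873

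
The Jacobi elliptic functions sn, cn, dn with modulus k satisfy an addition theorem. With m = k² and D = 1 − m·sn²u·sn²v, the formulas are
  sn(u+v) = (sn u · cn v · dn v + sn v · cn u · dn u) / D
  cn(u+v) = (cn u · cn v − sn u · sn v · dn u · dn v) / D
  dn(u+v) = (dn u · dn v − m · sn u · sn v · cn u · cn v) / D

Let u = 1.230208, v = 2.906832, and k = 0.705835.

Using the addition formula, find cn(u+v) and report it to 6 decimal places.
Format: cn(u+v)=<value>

sn u = 0.8984351756571038, cn u = 0.4391061775265625, dn u = 0.7732125143006265
sn v = 0.6899434063799765, cn v = -0.7238633130590296, dn v = 0.8734096615436332
m = k² = 0.498203047225
D = 1 − m·sn²u·sn²v = 0.8085714053908455
cn(u+v) = (cn u·cn v − sn u·sn v·dn u·dn v)/D = -0.7364700652660969/0.8085714053908455 = -0.9108287287380681

cn(u+v)=-0.910829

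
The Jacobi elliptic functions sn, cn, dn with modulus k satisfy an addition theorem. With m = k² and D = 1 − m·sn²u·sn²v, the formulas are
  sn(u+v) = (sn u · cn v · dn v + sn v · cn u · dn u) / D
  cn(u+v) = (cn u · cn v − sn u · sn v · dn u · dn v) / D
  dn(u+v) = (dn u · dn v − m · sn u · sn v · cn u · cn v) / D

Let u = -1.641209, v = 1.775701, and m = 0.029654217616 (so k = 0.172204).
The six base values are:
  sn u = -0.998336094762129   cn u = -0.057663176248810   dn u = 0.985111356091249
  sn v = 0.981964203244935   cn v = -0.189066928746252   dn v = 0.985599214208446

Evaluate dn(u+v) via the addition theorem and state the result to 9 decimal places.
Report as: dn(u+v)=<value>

m = k² = 0.029654217616
D = 1 − m·sn²u·sn²v = 0.9715008879245279
dn(u+v) = (dn u·dn v − m·sn u·sn v·cn u·cn v)/D = 0.9712419155350928/0.9715008879245279 = 0.9997334306199263

dn(u+v)=0.999733431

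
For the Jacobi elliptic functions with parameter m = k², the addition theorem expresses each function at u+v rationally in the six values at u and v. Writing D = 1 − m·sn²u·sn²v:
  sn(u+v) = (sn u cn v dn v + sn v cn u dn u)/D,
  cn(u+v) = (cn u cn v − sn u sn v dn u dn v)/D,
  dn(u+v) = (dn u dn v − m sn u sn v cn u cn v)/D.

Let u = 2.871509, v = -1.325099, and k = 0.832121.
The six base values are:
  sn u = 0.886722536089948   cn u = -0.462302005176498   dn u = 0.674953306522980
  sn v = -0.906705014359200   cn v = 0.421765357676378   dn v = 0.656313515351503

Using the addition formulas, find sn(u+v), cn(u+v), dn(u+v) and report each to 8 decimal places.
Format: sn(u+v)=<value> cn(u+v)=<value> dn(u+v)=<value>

sn(u+v)=0.95649114 cn(u+v)=0.29176137 dn(u+v)=0.60540659

m = k² = 0.692425358641
D = 1 − m·sn²u·sn²v = 0.552409879325403
sn(u+v) = (sn u·cn v·dn v + sn v·cn u·dn u)/D = 0.5283751564027495/0.552409879325403 = 0.9564911421352484
cn(u+v) = (cn u·cn v − sn u·sn v·dn u·dn v)/D = 0.1611718612930817/0.552409879325403 = 0.291761366559742
dn(u+v) = (dn u·dn v − m·sn u·sn v·cn u·cn v)/D = 0.3344325811512408/0.552409879325403 = 0.6054065896859887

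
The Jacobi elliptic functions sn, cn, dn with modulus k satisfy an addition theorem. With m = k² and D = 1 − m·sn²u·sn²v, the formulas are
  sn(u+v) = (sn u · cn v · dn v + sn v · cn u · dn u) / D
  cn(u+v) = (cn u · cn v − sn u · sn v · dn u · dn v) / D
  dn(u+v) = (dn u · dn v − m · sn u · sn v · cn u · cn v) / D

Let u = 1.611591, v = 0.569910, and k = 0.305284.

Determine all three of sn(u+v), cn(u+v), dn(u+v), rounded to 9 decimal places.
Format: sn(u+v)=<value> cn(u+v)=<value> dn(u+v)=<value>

sn(u+v)=0.853903244 cn(u+v)=-0.520431792 dn(u+v)=0.965424453

sn u = 0.9999979170973983, cn u = -0.002041029364052828, dn u = 0.9522615541906776
sn v = 0.5372885152614869, cn v = 0.8433985127850932, dn v = 0.9864560845667525
m = k² = 0.093198320656
D = 1 − m·sn²u·sn²v = 0.9730957188571124
sn(u+v) = (sn u·cn v·dn v + sn v·cn u·dn u)/D = 0.8309295911032304/0.9730957188571124 = 0.8539032440499747
cn(u+v) = (cn u·cn v − sn u·sn v·dn u·dn v)/D = -0.5064299484499892/0.9730957188571124 = -0.5204317916892947
dn(u+v) = (dn u·dn v − m·sn u·sn v·cn u·cn v)/D = 0.9394504021577877/0.9730957188571124 = 0.9654244530652743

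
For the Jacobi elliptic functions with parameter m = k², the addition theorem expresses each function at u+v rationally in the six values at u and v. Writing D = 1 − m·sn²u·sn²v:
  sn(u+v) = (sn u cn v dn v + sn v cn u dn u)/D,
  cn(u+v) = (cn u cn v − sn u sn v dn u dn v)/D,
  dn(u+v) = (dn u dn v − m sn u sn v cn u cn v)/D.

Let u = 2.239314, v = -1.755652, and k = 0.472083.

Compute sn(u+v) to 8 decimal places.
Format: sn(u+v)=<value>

sn(u+v)=0.46147775

sn u = 0.8744845646440707, cn u = -0.4850533436636327, dn u = 0.9108084166062026
sn v = -0.9972375077980306, cn v = -0.07427888691124065, dn v = 0.8822512405344013
m = k² = 0.222862358889
D = 1 − m·sn²u·sn²v = 0.8305122833605369
sn(u+v) = (sn u·cn v·dn v + sn v·cn u·dn u)/D = 0.383262942368908/0.8305122833605369 = 0.4614777530057653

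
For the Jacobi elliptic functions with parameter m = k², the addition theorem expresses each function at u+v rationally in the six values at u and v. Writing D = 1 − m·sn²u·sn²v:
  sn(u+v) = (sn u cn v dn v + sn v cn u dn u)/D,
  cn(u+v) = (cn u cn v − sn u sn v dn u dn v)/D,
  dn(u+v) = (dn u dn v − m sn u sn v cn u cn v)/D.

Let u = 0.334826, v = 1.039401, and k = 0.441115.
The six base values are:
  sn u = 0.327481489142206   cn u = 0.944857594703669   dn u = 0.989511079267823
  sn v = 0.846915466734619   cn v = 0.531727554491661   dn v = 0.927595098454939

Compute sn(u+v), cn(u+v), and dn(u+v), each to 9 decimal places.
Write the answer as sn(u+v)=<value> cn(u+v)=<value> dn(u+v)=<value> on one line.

sn(u+v)=0.967830392 cn(u+v)=0.251603523 dn(u+v)=0.904287271

m = k² = 0.194582443225
D = 1 − m·sn²u·sn²v = 0.9850322233572635
sn(u+v) = (sn u·cn v·dn v + sn v·cn u·dn u)/D = 0.953344122665113/0.9850322233572635 = 0.9678303917975915
cn(u+v) = (cn u·cn v − sn u·sn v·dn u·dn v)/D = 0.2478375775221341/0.9850322233572635 = 0.2516035228547496
dn(u+v) = (dn u·dn v − m·sn u·sn v·cn u·cn v)/D = 0.8907521011113669/0.9850322233572635 = 0.904287271004634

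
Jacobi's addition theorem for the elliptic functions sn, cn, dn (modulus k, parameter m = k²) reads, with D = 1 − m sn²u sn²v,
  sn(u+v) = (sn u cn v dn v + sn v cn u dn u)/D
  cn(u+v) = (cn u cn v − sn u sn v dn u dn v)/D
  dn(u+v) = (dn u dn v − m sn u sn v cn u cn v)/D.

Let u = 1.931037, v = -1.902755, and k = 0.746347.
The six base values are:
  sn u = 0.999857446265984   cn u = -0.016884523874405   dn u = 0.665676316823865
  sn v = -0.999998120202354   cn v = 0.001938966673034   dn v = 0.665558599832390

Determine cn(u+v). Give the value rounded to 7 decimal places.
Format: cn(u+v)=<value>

cn(u+v)=0.9996002

m = k² = 0.557033844409
D = 1 − m·sn²u·sn²v = 0.443127052403003
cn(u+v) = (cn u·cn v − sn u·sn v·dn u·dn v)/D = 0.4429498681717669/0.443127052403003 = 0.9996001502723084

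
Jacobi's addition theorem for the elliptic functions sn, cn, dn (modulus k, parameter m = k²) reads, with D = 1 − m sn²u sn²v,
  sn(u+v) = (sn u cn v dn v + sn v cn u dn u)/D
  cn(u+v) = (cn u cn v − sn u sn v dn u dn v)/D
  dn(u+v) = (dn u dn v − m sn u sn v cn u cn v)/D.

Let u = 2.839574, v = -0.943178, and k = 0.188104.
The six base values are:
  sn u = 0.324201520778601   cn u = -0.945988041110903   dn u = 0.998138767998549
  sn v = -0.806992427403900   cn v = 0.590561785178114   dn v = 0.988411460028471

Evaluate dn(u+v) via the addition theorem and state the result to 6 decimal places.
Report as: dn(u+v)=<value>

m = k² = 0.035383114816
D = 1 − m·sn²u·sn²v = 0.9975780505413412
dn(u+v) = (dn u·dn v − m·sn u·sn v·cn u·cn v)/D = 0.981400118049909/0.9975780505413412 = 0.9837827902461836

dn(u+v)=0.983783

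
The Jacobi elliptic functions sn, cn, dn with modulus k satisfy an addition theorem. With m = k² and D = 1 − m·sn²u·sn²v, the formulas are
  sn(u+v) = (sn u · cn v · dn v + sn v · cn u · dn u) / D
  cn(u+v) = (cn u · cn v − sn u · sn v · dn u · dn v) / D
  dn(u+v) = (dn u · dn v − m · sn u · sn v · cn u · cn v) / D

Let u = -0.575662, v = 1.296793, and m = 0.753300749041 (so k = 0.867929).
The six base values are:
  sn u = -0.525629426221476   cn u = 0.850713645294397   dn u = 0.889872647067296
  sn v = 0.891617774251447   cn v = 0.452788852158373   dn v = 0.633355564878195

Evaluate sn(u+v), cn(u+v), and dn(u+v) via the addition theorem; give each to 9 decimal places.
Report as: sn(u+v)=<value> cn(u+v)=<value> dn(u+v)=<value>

m = k² = 0.753300749041
D = 1 − m·sn²u·sn²v = 0.8345429888914921
sn(u+v) = (sn u·cn v·dn v + sn v·cn u·dn u)/D = 0.5242404708838615/0.8345429888914921 = 0.6281767121190489
cn(u+v) = (cn u·cn v − sn u·sn v·dn u·dn v)/D = 0.6493334497740066/0.8345429888914921 = 0.7780707026686595
dn(u+v) = (dn u·dn v − m·sn u·sn v·cn u·cn v)/D = 0.6995954604846438/0.8345429888914921 = 0.8382976908282501

sn(u+v)=0.628176712 cn(u+v)=0.778070703 dn(u+v)=0.838297691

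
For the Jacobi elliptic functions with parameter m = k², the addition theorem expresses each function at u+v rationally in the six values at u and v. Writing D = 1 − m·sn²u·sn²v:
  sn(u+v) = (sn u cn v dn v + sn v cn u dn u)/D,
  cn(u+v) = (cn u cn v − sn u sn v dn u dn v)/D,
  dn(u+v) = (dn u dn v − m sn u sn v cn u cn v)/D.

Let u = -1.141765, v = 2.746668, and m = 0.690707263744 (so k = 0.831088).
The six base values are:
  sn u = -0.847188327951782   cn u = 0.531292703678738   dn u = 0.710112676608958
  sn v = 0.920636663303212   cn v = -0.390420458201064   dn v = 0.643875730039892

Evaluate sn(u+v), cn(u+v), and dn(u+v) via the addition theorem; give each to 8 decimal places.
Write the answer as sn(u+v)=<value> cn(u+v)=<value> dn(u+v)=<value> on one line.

sn(u+v)=0.96633301 cn(u+v)=0.25729460 dn(u+v)=0.59583379

m = k² = 0.690707263744
D = 1 − m·sn²u·sn²v = 0.5798247346652437
sn(u+v) = (sn u·cn v·dn v + sn v·cn u·dn u)/D = 0.5603037824665404/0.5798247346652437 = 0.9663330123197081
cn(u+v) = (cn u·cn v − sn u·sn v·dn u·dn v)/D = 0.1491857710484079/0.5798247346652437 = 0.2572945963309739
dn(u+v) = (dn u·dn v − m·sn u·sn v·cn u·cn v)/D = 0.3454791709371692/0.5798247346652437 = 0.5958337930109663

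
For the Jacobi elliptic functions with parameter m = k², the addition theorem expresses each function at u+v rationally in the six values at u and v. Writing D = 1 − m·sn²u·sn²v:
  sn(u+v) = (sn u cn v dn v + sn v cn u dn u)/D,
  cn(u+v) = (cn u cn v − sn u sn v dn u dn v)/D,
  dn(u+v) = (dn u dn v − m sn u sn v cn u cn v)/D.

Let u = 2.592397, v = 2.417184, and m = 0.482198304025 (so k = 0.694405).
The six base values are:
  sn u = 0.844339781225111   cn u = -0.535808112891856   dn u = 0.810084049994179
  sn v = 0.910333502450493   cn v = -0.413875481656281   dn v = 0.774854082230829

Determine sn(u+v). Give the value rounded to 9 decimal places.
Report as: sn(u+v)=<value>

m = k² = 0.482198304025
D = 1 − m·sn²u·sn²v = 0.7151204766653467
sn(u+v) = (sn u·cn v·dn v + sn v·cn u·dn u)/D = -0.6659038455481984/0.7151204766653467 = -0.9311771474554209

sn(u+v)=-0.931177147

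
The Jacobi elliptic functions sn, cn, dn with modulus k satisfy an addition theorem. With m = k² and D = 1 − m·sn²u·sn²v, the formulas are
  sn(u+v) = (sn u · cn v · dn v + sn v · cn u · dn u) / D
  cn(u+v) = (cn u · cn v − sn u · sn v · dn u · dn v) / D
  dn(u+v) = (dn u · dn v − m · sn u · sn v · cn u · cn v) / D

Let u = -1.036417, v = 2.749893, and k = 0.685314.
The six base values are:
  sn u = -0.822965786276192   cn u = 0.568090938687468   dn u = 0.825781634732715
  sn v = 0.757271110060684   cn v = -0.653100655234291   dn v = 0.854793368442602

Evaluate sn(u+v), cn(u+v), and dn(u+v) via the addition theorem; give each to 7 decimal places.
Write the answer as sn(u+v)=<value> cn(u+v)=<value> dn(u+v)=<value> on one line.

sn(u+v)=0.9964443 cn(u+v)=0.0842537 dn(u+v)=0.7305331

m = k² = 0.469655278596
D = 1 − m·sn²u·sn²v = 0.8175913008611394
sn(u+v) = (sn u·cn v·dn v + sn v·cn u·dn u)/D = 0.8146842217265559/0.8175913008611394 = 0.9964443370036819
cn(u+v) = (cn u·cn v − sn u·sn v·dn u·dn v)/D = 0.06888507903462217/0.8175913008611394 = 0.08425368391526182
dn(u+v) = (dn u·dn v − m·sn u·sn v·cn u·cn v)/D = 0.597277532883204/0.8175913008611394 = 0.7305331309837973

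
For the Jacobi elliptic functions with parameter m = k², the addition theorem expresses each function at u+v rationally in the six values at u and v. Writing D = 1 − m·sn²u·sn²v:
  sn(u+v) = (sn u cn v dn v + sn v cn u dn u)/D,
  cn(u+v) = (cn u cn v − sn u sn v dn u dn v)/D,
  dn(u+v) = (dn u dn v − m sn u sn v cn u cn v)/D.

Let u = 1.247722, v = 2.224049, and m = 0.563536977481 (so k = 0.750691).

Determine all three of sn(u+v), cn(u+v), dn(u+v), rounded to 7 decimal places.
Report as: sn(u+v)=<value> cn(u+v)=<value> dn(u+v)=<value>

sn(u+v)=0.3412555 cn(u+v)=-0.9399706 dn(u+v)=0.9666298

sn u = 0.8975802706932803, cn u = 0.4408510606340623, dn u = 0.7389088179013772
sn v = 0.9784405885895662, cn v = -0.206528483751039, dn v = 0.6786016040243333
m = k² = 0.563536977481
D = 1 − m·sn²u·sn²v = 0.565351750670272
sn(u+v) = (sn u·cn v·dn v + sn v·cn u·dn u)/D = 0.1929294071691073/0.565351750670272 = 0.3412555226730495
cn(u+v) = (cn u·cn v − sn u·sn v·dn u·dn v)/D = -0.5314140060586644/0.565351750670272 = -0.939970567754727
dn(u+v) = (dn u·dn v − m·sn u·sn v·cn u·cn v)/D = 0.5464858333280785/0.565351750670272 = 0.9666297710764557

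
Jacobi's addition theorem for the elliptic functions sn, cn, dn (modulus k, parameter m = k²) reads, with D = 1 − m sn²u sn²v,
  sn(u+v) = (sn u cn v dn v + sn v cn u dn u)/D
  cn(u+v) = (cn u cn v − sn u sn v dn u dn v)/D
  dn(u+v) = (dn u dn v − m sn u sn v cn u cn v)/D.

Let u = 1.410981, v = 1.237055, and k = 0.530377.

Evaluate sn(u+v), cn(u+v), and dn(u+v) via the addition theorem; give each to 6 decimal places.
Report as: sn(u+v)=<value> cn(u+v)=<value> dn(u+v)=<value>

sn u = 0.969248726896929, cn u = 0.2460831270296327, dn u = 0.8577498941752955
sn v = 0.9214440908307385, cn v = 0.3885109875835094, dn v = 0.872444752109124
m = k² = 0.281299762129
D = 1 − m·sn²u·sn²v = 0.775623266127647
sn(u+v) = (sn u·cn v·dn v + sn v·cn u·dn u)/D = 0.5230274633389947/0.775623266127647 = 0.6743318388967954
cn(u+v) = (cn u·cn v − sn u·sn v·dn u·dn v)/D = -0.5727422837120507/0.775623266127647 = -0.7384284468044729
dn(u+v) = (dn u·dn v − m·sn u·sn v·cn u·cn v)/D = 0.7243201828683427/0.775623266127647 = 0.9338556674357662

sn(u+v)=0.674332 cn(u+v)=-0.738428 dn(u+v)=0.933856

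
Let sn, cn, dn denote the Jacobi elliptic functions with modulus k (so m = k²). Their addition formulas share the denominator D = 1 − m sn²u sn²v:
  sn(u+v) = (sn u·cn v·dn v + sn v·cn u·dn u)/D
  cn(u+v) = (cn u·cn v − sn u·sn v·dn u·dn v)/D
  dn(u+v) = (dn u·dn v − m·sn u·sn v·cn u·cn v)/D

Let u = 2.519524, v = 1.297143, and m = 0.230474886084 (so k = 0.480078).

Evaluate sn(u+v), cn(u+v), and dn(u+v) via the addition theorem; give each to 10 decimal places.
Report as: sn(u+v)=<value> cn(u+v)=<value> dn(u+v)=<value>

sn u = 0.7256616996943804, cn u = -0.6880516678249264, dn u = 0.937355537992408
sn v = 0.9448909131609435, cn v = 0.327385342106024, dn v = 0.8911945242596366
m = k² = 0.230474886084
D = 1 − m·sn²u·sn²v = 0.8916434029925423
sn(u+v) = (sn u·cn v·dn v + sn v·cn u·dn u)/D = -0.3976845108227375/0.8916434029925423 = -0.4460129570723283
cn(u+v) = (cn u·cn v − sn u·sn v·dn u·dn v)/D = -0.7980444774270424/0.8916434029925423 = -0.8950265035872387
dn(u+v) = (dn u·dn v − m·sn u·sn v·cn u·cn v)/D = 0.8709636446610965/0.8916434029925423 = 0.9768071425616562

sn(u+v)=-0.4460129571 cn(u+v)=-0.8950265036 dn(u+v)=0.9768071426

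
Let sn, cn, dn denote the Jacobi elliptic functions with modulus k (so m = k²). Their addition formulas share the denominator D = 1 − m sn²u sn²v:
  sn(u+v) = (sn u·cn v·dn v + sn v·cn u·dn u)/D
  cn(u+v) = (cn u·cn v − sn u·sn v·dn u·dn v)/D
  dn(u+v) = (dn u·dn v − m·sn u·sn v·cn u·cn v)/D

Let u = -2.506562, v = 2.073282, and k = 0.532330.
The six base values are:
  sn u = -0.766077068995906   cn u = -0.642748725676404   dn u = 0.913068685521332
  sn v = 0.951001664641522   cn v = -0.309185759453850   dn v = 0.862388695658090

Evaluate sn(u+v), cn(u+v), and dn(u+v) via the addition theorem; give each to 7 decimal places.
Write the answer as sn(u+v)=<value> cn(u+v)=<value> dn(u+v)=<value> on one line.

sn(u+v)=-0.4164966 cn(u+v)=0.9091373 dn(u+v)=0.9751118

m = k² = 0.2833752289
D = 1 − m·sn²u·sn²v = 0.8495925446452683
sn(u+v) = (sn u·cn v·dn v + sn v·cn u·dn u)/D = -0.3538524077727074/0.8495925446452683 = -0.4164966018156997
cn(u+v) = (cn u·cn v − sn u·sn v·dn u·dn v)/D = 0.7723962489747603/0.8495925446452683 = 0.9091372727349674
dn(u+v) = (dn u·dn v − m·sn u·sn v·cn u·cn v)/D = 0.8284477333771756/0.8495925446452683 = 0.9751118210707448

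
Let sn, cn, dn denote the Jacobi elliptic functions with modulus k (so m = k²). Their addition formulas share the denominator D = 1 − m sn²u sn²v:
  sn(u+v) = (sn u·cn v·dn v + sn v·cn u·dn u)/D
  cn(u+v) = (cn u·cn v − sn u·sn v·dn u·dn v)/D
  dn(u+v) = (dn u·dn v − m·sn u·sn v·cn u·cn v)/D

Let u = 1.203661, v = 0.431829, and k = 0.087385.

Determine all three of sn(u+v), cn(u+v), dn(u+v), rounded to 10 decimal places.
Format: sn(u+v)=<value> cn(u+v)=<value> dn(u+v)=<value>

sn u = 0.9327629206700648, cn u = 0.3604904073939422, dn u = 0.9966725657882193
sn v = 0.4184429396986238, cn v = 0.9082430876237781, dn v = 0.9993312535105824
m = k² = 0.007636138225
D = 1 − m·sn²u·sn²v = 0.9988367077966238
sn(u+v) = (sn u·cn v·dn v + sn v·cn u·dn u)/D = 0.9969516695668834/0.9988367077966238 = 0.9981127663660873
cn(u+v) = (cn u·cn v − sn u·sn v·dn u·dn v)/D = -0.06133626488303524/0.9988367077966238 = -0.06140769998165116
dn(u+v) = (dn u·dn v − m·sn u·sn v·cn u·cn v)/D = 0.9950302078854971/0.9988367077966238 = 0.996189066860064

sn(u+v)=0.9981127664 cn(u+v)=-0.0614077000 dn(u+v)=0.9961890669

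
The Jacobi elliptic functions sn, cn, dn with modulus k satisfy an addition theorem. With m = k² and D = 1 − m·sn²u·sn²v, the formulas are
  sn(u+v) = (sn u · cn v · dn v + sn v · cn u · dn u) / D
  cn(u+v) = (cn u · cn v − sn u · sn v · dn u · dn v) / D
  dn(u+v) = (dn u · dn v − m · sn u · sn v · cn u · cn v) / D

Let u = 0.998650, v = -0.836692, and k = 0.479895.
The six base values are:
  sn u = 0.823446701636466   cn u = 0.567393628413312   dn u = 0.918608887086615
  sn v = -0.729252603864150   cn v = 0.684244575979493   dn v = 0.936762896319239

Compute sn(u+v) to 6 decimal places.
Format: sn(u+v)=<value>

m = k² = 0.230299211025
D = 1 − m·sn²u·sn²v = 0.9169538667835923
sn(u+v) = (sn u·cn v·dn v + sn v·cn u·dn u)/D = 0.1477128794796955/0.9169538667835923 = 0.1610908518198733

sn(u+v)=0.161091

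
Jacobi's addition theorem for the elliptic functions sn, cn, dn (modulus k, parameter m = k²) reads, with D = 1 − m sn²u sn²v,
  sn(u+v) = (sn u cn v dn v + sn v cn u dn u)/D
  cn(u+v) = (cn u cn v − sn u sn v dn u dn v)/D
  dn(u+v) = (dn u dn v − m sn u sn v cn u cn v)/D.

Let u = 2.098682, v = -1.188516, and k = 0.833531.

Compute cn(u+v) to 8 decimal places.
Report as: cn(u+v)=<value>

sn u = 0.9998537767646905, cn u = -0.01710044120438139, dn u = 0.5526565310995483
sn v = -0.8637602411755392, cn v = 0.5039030122596752, dn v = 0.6940042139855355
m = k² = 0.694773927961
D = 1 − m·sn²u·sn²v = 0.4817934299583116
cn(u+v) = (cn u·cn v − sn u·sn v·dn u·dn v)/D = 0.3226263457952923/0.4817934299583116 = 0.6696362501730427

cn(u+v)=0.66963625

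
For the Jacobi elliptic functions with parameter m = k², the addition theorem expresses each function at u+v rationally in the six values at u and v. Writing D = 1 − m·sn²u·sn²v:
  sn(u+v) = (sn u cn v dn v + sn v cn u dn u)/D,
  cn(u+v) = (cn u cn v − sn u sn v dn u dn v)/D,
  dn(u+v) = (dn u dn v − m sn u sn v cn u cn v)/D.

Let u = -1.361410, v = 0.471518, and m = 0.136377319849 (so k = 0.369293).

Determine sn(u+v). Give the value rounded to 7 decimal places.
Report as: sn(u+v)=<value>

sn(u+v)=-0.7683490

sn u = -0.9691651363815921, cn u = 0.2464121312404283, dn u = 0.9337576592655774
sn v = 0.4522101416267612, cn v = 0.8919114237467219, dn v = 0.9859572276180879
m = k² = 0.136377319849
D = 1 − m·sn²u·sn²v = 0.9738050054137855
sn(u+v) = (sn u·cn v·dn v + sn v·cn u·dn u)/D = -0.748222074943037/0.9738050054137855 = -0.7683489721077223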